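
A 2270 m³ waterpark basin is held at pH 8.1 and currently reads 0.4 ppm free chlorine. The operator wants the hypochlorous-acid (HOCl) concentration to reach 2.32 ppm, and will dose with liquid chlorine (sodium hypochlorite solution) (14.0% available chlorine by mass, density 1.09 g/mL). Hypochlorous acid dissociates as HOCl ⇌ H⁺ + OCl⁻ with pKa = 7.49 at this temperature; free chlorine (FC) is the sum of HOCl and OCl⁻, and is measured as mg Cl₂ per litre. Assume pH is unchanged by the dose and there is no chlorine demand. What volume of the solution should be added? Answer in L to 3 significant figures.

Volume: 2270 m³ = 2,270,000 L.
[OCl⁻]/[HOCl] = 10^(pH − pKa) = 10^(8.1 − 7.49) = 4.074; fraction as HOCl = 1/(1 + 4.074) = 0.1971.
Free chlorine required for 2.32 ppm HOCl: 2.32 / 0.1971 = 11.77 ppm.
FC to add: 11.77 − 0.4 = 11.37 mg/L as Cl₂.
Cl₂ equivalent: 11.37 mg/L × 2,270,000 L = 25,810 g.
Product at 14.0% available Cl: 25,810 / 0.14 = 184,400 g.
Volume: 184,400 g ÷ 1.09 g/mL = 169,200 mL.

169 L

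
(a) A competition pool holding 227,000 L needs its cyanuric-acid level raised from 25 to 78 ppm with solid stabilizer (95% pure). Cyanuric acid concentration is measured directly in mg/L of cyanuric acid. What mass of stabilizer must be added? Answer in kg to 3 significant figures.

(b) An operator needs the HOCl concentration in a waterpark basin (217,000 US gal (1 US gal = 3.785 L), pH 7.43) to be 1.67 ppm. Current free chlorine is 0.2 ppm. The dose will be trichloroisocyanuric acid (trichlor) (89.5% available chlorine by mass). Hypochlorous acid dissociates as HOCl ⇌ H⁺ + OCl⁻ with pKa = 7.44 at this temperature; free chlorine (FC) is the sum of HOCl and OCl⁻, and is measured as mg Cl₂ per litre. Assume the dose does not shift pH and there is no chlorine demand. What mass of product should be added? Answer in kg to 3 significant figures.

(a) 12.7 kg; (b) 2.85 kg

(a) CYA to add: (78 − 25) = 53 mg/L × 227,000 L = 12,030 g cyanuric acid.
(a) At 95% purity: 12,030 / 0.95 = 12,660 g product.

(b) Volume: 217,000 US gal × 3.785 L/gal = 821,345 L.
(b) [OCl⁻]/[HOCl] = 10^(pH − pKa) = 10^(7.43 − 7.44) = 0.9772; fraction as HOCl = 1/(1 + 0.9772) = 0.5058.
(b) Free chlorine required for 1.67 ppm HOCl: 1.67 / 0.5058 = 3.302 ppm.
(b) FC to add: 3.302 − 0.2 = 3.102 mg/L as Cl₂.
(b) Cl₂ equivalent: 3.102 mg/L × 821,345 L = 2548 g.
(b) Product at 89.5% available Cl: 2548 / 0.895 = 2847 g.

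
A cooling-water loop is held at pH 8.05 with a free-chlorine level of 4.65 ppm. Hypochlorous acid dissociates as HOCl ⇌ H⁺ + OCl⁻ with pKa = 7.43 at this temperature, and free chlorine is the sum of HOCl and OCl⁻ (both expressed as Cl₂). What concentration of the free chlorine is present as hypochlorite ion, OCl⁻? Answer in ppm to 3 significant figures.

3.75 ppm

[OCl⁻]/[HOCl] = 10^(pH − pKa) = 10^(8.05 − 7.43) = 10^0.62 = 4.169.
Fraction as HOCl = 1 / (1 + 4.169) = 0.1935.
OCl⁻ = (1 − 0.1935) × 4.65 ppm = 3.75 ppm.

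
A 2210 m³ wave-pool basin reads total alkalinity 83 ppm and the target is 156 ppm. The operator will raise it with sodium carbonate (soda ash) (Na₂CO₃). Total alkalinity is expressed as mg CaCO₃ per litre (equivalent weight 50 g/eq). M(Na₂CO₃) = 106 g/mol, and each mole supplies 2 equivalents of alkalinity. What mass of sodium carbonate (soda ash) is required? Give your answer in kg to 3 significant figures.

Volume: 2210 m³ = 2,210,000 L.
Alkalinity to add: (156 − 83) = 73 mg/L as CaCO₃ × 2,210,000 L = 161,300 g as CaCO₃.
Equivalents: 161,300 g ÷ 50 g/eq = 3227 eq.
Each mole of Na₂CO₃ supplies 2 eq, so 3227 / 2 = 1613 mol.
Mass: 1613 mol × 106 g/mol = 171,000 g.

171 kg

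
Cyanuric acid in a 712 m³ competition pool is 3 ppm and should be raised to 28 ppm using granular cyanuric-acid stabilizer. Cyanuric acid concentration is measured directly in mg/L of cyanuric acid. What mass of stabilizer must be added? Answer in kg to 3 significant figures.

Volume: 712 m³ = 712,000 L.
CYA to add: (28 − 3) = 25 mg/L × 712,000 L = 17,800 g cyanuric acid.

17.8 kg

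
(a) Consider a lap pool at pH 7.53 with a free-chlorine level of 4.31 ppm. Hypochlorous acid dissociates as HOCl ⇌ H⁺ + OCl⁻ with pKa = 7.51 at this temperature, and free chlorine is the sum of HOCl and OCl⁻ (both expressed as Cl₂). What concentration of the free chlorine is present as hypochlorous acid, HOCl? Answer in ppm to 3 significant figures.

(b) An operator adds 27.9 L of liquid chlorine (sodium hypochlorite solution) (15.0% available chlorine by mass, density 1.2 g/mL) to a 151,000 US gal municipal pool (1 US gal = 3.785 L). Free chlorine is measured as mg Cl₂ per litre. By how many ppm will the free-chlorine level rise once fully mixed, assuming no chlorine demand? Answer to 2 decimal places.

(a) 2.11 ppm; (b) 8.79 ppm

(a) [OCl⁻]/[HOCl] = 10^(pH − pKa) = 10^(7.53 − 7.51) = 10^0.02 = 1.047.
(a) Fraction as HOCl = 1 / (1 + 1.047) = 0.4885.
(a) HOCl = 0.4885 × 4.31 ppm = 2.105 ppm.

(b) Volume: 151,000 US gal × 3.785 L/gal = 571,535 L.
(b) Mass of solution: 27.9 L × 1000 mL/L × 1.2 g/mL = 33,480 g.
(b) Available chlorine delivered: 33,480 g × 0.15 = 5022 g as Cl₂.
(b) Concentration rise: 5022 g / 571,535 L = 8.787 mg/L = 8.79 ppm.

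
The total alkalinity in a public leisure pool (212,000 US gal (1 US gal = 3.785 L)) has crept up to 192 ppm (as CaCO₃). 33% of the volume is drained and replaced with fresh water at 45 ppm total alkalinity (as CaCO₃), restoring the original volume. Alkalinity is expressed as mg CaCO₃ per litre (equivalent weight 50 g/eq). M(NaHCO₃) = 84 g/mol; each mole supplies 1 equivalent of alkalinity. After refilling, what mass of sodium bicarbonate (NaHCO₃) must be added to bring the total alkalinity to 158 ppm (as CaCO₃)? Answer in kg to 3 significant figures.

Volume: 212,000 US gal × 3.785 L/gal = 802,420 L.
After draining 33% and refilling: 192 × 0.67 + 45 × 0.33 = 143.49 ppm.
Deficit to target: 158 − 143.49 = 14.51 mg/L.
As CaCO₃: 14.51 mg/L × 802,420 L = 11,640 g; ÷ 50 g/eq ÷ 1 = 232.9 mol NaHCO₃.
Mass: 232.9 × 84 = 19,560 g.

19.6 kg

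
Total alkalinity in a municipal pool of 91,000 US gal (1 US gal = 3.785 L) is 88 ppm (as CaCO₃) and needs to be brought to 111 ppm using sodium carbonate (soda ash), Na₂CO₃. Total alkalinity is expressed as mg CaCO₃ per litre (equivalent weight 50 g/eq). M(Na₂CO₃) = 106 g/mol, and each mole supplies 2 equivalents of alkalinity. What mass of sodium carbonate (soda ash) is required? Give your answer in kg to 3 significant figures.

Volume: 91,000 US gal × 3.785 L/gal = 344,435 L.
Alkalinity to add: (111 − 88) = 23 mg/L as CaCO₃ × 344,435 L = 7922 g as CaCO₃.
Equivalents: 7922 g ÷ 50 g/eq = 158.4 eq.
Each mole of Na₂CO₃ supplies 2 eq, so 158.4 / 2 = 79.22 mol.
Mass: 79.22 mol × 106 g/mol = 8397 g.

8.40 kg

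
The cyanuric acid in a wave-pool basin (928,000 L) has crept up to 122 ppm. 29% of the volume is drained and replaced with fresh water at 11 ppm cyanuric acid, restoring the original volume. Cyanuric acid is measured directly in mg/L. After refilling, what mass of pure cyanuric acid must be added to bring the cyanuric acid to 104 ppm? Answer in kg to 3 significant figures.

13.2 kg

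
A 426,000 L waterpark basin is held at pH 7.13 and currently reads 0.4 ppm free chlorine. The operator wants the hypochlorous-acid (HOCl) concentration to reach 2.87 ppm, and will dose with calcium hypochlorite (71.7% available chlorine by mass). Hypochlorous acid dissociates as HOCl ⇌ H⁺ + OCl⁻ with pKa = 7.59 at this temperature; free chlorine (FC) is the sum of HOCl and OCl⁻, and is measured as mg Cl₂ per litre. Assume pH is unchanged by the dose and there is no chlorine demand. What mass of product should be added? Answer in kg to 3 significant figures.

[OCl⁻]/[HOCl] = 10^(pH − pKa) = 10^(7.13 − 7.59) = 0.3467; fraction as HOCl = 1/(1 + 0.3467) = 0.7425.
Free chlorine required for 2.87 ppm HOCl: 2.87 / 0.7425 = 3.865 ppm.
FC to add: 3.865 − 0.4 = 3.465 mg/L as Cl₂.
Cl₂ equivalent: 3.465 mg/L × 426,000 L = 1476 g.
Product at 71.7% available Cl: 1476 / 0.717 = 2059 g.

2.06 kg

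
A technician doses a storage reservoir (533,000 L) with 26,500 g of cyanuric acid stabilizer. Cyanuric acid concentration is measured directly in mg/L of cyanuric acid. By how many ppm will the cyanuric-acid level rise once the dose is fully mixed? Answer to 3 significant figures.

49.7 ppm

Rise: 26,500 g / 533,000 L × 1000 = 49.72 mg/L.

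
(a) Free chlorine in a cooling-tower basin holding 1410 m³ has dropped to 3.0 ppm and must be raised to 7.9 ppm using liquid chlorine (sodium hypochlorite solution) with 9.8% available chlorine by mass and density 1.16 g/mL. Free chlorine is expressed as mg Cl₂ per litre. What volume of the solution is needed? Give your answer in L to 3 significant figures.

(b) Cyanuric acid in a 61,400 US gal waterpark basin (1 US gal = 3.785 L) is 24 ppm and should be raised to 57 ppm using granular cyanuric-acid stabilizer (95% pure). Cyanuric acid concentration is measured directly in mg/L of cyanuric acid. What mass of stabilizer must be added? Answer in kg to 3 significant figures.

(a) 60.8 L; (b) 8.07 kg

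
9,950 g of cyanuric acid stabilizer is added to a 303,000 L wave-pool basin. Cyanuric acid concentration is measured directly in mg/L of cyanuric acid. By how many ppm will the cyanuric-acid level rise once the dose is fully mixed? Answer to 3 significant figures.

32.8 ppm

Rise: 9,950 g / 303,000 L × 1000 = 32.84 mg/L.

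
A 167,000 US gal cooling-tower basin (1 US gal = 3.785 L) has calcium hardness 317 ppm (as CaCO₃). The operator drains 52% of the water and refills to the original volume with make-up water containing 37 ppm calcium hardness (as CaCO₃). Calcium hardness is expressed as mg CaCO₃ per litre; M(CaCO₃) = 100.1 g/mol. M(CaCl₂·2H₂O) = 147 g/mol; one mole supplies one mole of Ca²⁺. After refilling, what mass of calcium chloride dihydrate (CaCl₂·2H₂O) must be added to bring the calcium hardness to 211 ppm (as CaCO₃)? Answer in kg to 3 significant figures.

36.8 kg

Volume: 167,000 US gal × 3.785 L/gal = 632,095 L.
After draining 52% and refilling: 317 × 0.48 + 37 × 0.52 = 171.4 ppm.
Deficit to target: 211 − 171.4 = 39.6 mg/L.
As CaCO₃: 39.6 mg/L × 632,095 L = 25,030 g; ÷ 100.1 = 250.1 mol Ca²⁺.
Mass: 250.1 × 147 = 36,760 g.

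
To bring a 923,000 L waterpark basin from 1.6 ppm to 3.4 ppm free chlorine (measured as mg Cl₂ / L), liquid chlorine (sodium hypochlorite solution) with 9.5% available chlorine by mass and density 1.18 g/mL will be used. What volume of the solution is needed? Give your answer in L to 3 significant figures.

Chlorine deficit: 3.4 − 1.6 = 1.8 ppm = 1.8 mg/L as Cl₂.
Cl₂ equivalent needed: 1.8 mg/L × 923,000 L = 1,661,000 mg = 1661 g.
Product at 9.5% available chlorine: 1661 / 0.095 = 17,490 g.
Volume at density 1.18 g/mL: 17,490 g ÷ 1.18 g/mL = 14,820 mL.

14.8 L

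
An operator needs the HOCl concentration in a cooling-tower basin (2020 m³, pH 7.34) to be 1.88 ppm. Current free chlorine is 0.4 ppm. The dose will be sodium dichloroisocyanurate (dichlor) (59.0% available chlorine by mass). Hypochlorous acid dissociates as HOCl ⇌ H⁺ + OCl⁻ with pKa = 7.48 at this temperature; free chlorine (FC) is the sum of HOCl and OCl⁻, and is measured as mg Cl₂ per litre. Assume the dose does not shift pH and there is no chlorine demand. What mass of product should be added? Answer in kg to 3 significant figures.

Volume: 2020 m³ = 2,020,000 L.
[OCl⁻]/[HOCl] = 10^(pH − pKa) = 10^(7.34 − 7.48) = 0.7244; fraction as HOCl = 1/(1 + 0.7244) = 0.5799.
Free chlorine required for 1.88 ppm HOCl: 1.88 / 0.5799 = 3.242 ppm.
FC to add: 3.242 − 0.4 = 2.842 mg/L as Cl₂.
Cl₂ equivalent: 2.842 mg/L × 2,020,000 L = 5741 g.
Product at 59.0% available Cl: 5741 / 0.59 = 9730 g.

9.73 kg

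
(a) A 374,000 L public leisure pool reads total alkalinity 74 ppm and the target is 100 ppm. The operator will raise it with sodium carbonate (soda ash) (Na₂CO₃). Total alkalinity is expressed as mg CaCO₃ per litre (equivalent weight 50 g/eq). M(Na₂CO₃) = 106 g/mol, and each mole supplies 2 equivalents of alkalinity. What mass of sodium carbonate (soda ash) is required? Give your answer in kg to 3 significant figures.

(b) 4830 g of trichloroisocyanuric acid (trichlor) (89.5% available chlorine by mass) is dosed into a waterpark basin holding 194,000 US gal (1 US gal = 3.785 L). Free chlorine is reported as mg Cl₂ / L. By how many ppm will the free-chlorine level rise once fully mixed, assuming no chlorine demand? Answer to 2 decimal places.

(a) Alkalinity to add: (100 − 74) = 26 mg/L as CaCO₃ × 374,000 L = 9724 g as CaCO₃.
(a) Equivalents: 9724 g ÷ 50 g/eq = 194.5 eq.
(a) Each mole of Na₂CO₃ supplies 2 eq, so 194.5 / 2 = 97.24 mol.
(a) Mass: 97.24 mol × 106 g/mol = 10,310 g.

(b) Volume: 194,000 US gal × 3.785 L/gal = 734,290 L.
(b) Available chlorine delivered: 4830 g × 0.895 = 4323 g as Cl₂.
(b) Concentration rise: 4323 g / 734,290 L = 5.887 mg/L = 5.89 ppm.

(a) 10.3 kg; (b) 5.89 ppm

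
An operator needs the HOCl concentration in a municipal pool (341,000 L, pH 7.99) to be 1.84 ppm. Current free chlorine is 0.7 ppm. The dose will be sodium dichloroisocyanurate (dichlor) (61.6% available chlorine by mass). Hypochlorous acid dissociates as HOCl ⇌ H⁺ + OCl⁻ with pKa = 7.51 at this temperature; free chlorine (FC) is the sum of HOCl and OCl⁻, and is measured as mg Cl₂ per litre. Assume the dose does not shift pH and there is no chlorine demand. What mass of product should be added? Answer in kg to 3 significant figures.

3.71 kg

[OCl⁻]/[HOCl] = 10^(pH − pKa) = 10^(7.99 − 7.51) = 3.02; fraction as HOCl = 1/(1 + 3.02) = 0.2488.
Free chlorine required for 1.84 ppm HOCl: 1.84 / 0.2488 = 7.397 ppm.
FC to add: 7.397 − 0.7 = 6.697 mg/L as Cl₂.
Cl₂ equivalent: 6.697 mg/L × 341,000 L = 2284 g.
Product at 61.6% available Cl: 2284 / 0.616 = 3707 g.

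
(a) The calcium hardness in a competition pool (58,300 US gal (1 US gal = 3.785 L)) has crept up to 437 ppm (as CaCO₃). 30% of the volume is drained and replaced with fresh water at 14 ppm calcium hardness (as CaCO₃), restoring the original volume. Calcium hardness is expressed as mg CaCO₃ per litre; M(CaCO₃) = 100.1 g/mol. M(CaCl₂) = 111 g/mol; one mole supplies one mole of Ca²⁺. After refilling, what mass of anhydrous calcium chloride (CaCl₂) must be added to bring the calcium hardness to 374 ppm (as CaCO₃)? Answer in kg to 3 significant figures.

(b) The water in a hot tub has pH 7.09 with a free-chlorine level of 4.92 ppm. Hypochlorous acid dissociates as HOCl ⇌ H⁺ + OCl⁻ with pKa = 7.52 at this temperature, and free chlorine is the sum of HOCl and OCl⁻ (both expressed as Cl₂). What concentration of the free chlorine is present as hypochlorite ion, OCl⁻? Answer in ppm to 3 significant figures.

(a) 15.6 kg; (b) 1.33 ppm

(a) Volume: 58,300 US gal × 3.785 L/gal = 220,666 L.
(a) After draining 30% and refilling: 437 × 0.70 + 14 × 0.30 = 310.1 ppm.
(a) Deficit to target: 374 − 310.1 = 63.9 mg/L.
(a) As CaCO₃: 63.9 mg/L × 220,666 L = 14,100 g; ÷ 100.1 = 140.9 mol Ca²⁺.
(a) Mass: 140.9 × 111 = 15,640 g.

(b) [OCl⁻]/[HOCl] = 10^(pH − pKa) = 10^(7.09 − 7.52) = 10^-0.43 = 0.3715.
(b) Fraction as HOCl = 1 / (1 + 0.3715) = 0.7291.
(b) OCl⁻ = (1 − 0.7291) × 4.92 ppm = 1.333 ppm.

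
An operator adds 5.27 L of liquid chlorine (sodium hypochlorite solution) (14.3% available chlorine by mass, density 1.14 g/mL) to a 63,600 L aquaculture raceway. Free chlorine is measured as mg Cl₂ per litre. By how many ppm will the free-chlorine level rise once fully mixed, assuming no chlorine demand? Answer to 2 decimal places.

Mass of solution: 5.27 L × 1000 mL/L × 1.14 g/mL = 6008 g.
Available chlorine delivered: 6008 g × 0.143 = 859.1 g as Cl₂.
Concentration rise: 859.1 g / 63,600 L = 13.51 mg/L = 13.51 ppm.

13.51 ppm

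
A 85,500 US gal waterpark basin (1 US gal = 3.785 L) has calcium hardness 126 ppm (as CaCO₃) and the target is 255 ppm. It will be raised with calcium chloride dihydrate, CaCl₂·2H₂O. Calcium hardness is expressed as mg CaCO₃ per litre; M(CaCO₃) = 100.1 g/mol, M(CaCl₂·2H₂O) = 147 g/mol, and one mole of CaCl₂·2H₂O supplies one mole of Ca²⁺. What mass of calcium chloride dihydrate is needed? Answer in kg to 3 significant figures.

Volume: 85,500 US gal × 3.785 L/gal = 323,618 L.
Hardness to add: (255 − 126) = 129 mg/L as CaCO₃ × 323,618 L = 41,750 g as CaCO₃.
Moles of Ca²⁺ (1 mol Ca²⁺ ≡ 1 mol CaCO₃): 41,750 / 100.1 g/mol = 417 mol.
Mass of CaCl₂·2H₂O: 417 × 147 = 61,310 g.

61.3 kg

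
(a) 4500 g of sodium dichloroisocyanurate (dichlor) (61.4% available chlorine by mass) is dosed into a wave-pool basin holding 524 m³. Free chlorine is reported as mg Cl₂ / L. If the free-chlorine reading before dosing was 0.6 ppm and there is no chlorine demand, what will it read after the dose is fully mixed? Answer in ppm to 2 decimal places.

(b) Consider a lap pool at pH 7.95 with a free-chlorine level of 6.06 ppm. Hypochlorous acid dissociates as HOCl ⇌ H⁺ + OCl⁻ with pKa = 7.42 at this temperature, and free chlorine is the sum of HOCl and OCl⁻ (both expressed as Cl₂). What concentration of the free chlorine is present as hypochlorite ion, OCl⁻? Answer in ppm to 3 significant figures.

(a) 5.87 ppm; (b) 4.68 ppm

(a) Volume: 524 m³ = 524,000 L.
(a) Available chlorine delivered: 4500 g × 0.614 = 2763 g as Cl₂.
(a) Concentration rise: 2763 g / 524,000 L = 5.273 mg/L = 5.27 ppm.
(a) Final FC: 0.6 + 5.27 = 5.87 ppm.

(b) [OCl⁻]/[HOCl] = 10^(pH − pKa) = 10^(7.95 − 7.42) = 10^0.53 = 3.388.
(b) Fraction as HOCl = 1 / (1 + 3.388) = 0.2279.
(b) OCl⁻ = (1 − 0.2279) × 6.06 ppm = 4.679 ppm.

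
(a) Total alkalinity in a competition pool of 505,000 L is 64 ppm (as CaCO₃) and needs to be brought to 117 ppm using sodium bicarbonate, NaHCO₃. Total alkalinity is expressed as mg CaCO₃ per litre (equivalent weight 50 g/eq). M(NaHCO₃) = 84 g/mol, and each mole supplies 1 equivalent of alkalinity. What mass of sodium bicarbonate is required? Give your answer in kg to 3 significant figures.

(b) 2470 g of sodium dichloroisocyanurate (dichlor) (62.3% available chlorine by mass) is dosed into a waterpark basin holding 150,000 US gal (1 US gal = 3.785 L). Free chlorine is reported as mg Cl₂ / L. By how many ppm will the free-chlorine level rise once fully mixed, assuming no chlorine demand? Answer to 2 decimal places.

(a) Alkalinity to add: (117 − 64) = 53 mg/L as CaCO₃ × 505,000 L = 26,760 g as CaCO₃.
(a) Equivalents: 26,760 g ÷ 50 g/eq = 535.3 eq.
(a) NaHCO₃ supplies 1 eq per mole → 535.3 mol.
(a) Mass: 535.3 mol × 84 g/mol = 44,970 g.

(b) Volume: 150,000 US gal × 3.785 L/gal = 567,750 L.
(b) Available chlorine delivered: 2470 g × 0.623 = 1539 g as Cl₂.
(b) Concentration rise: 1539 g / 567,750 L = 2.71 mg/L = 2.71 ppm.

(a) 45.0 kg; (b) 2.71 ppm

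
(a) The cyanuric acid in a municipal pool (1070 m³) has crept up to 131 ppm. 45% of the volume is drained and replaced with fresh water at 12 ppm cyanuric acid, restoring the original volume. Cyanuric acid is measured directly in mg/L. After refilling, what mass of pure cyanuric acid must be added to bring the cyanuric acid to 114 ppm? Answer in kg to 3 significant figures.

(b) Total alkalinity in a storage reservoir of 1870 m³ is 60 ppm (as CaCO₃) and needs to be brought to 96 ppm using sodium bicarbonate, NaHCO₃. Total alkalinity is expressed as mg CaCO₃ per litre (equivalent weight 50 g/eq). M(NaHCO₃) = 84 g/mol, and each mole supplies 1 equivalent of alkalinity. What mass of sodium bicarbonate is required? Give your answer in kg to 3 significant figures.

(a) 39.1 kg; (b) 113 kg

(a) Volume: 1070 m³ = 1,070,000 L.
(a) After draining 45% and refilling: 131 × 0.55 + 12 × 0.45 = 77.45 ppm.
(a) Deficit to target: 114 − 77.45 = 36.55 mg/L.
(a) Mass: 36.55 mg/L × 1,070,000 L = 39,110 g cyanuric acid.

(b) Volume: 1870 m³ = 1,870,000 L.
(b) Alkalinity to add: (96 − 60) = 36 mg/L as CaCO₃ × 1,870,000 L = 67,320 g as CaCO₃.
(b) Equivalents: 67,320 g ÷ 50 g/eq = 1346 eq.
(b) NaHCO₃ supplies 1 eq per mole → 1346 mol.
(b) Mass: 1346 mol × 84 g/mol = 113,100 g.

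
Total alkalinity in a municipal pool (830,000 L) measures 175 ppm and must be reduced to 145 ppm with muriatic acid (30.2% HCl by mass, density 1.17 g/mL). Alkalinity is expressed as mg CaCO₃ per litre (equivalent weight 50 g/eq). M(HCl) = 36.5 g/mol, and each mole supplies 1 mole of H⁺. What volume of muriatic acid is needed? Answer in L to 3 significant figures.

51.4 L

Alkalinity to neutralize: (175 − 145) = 30 mg/L as CaCO₃ × 830,000 L = 24,900 g as CaCO₃.
Equivalents of H⁺ required: 24,900 ÷ 50 g/eq = 498 eq = 498 mol HCl.
Mass of HCl: 498 × 36.5 = 18,180 g.
Mass of 30.2% solution: 18,180 / 0.302 = 60,190 g.
Volume: 60,190 g ÷ 1.17 g/mL = 51,440 mL.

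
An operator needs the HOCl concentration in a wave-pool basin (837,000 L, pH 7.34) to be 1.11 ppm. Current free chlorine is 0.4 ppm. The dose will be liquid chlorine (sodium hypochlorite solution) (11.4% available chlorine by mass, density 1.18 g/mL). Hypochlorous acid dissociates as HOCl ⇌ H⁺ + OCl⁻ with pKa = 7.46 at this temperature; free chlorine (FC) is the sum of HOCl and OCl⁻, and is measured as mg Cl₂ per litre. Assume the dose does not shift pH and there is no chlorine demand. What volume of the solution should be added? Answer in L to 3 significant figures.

[OCl⁻]/[HOCl] = 10^(pH − pKa) = 10^(7.34 − 7.46) = 0.7586; fraction as HOCl = 1/(1 + 0.7586) = 0.5686.
Free chlorine required for 1.11 ppm HOCl: 1.11 / 0.5686 = 1.952 ppm.
FC to add: 1.952 − 0.4 = 1.552 mg/L as Cl₂.
Cl₂ equivalent: 1.552 mg/L × 837,000 L = 1299 g.
Product at 11.4% available Cl: 1299 / 0.114 = 11,400 g.
Volume: 11,400 g ÷ 1.18 g/mL = 9657 mL.

9.66 L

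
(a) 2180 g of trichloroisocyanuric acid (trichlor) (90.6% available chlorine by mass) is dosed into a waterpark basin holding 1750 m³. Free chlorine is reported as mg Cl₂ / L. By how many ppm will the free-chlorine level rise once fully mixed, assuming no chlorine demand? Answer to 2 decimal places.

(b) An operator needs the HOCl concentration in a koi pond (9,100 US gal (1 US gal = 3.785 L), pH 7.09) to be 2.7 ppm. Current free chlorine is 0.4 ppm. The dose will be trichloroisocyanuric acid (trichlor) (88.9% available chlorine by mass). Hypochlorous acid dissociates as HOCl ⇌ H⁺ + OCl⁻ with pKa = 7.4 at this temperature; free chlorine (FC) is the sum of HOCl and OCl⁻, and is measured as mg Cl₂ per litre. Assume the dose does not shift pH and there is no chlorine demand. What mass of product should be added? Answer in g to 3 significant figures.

(a) Volume: 1750 m³ = 1,750,000 L.
(a) Available chlorine delivered: 2180 g × 0.906 = 1975 g as Cl₂.
(a) Concentration rise: 1975 g / 1,750,000 L = 1.129 mg/L = 1.13 ppm.

(b) Volume: 9,100 US gal × 3.785 L/gal = 34,444 L.
(b) [OCl⁻]/[HOCl] = 10^(pH − pKa) = 10^(7.09 − 7.4) = 0.4898; fraction as HOCl = 1/(1 + 0.4898) = 0.6712.
(b) Free chlorine required for 2.7 ppm HOCl: 2.7 / 0.6712 = 4.022 ppm.
(b) FC to add: 4.022 − 0.4 = 3.622 mg/L as Cl₂.
(b) Cl₂ equivalent: 3.622 mg/L × 34,444 L = 124.8 g.
(b) Product at 88.9% available Cl: 124.8 / 0.889 = 140.3 g.

(a) 1.13 ppm; (b) 140 g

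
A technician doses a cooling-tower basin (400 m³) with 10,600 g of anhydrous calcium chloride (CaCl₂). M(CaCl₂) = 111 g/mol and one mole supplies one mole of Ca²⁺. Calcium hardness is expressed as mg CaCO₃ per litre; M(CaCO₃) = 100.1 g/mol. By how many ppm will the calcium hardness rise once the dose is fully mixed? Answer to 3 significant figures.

Volume: 400 m³ = 400,000 L.
Moles of Ca²⁺: 10,600 g ÷ 111 g/mol = 95.5 mol.
As CaCO₃: 95.5 mol × 100.1 g/mol = 9559 g.
Rise: 9559 g / 400,000 L × 1000 = 23.9 mg/L.

23.9 ppm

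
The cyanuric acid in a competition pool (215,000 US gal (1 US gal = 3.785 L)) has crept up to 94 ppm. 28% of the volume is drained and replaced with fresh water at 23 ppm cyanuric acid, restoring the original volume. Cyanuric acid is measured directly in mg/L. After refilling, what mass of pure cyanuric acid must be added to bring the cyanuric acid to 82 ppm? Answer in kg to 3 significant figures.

Volume: 215,000 US gal × 3.785 L/gal = 813,775 L.
After draining 28% and refilling: 94 × 0.72 + 23 × 0.28 = 74.12 ppm.
Deficit to target: 82 − 74.12 = 7.88 mg/L.
Mass: 7.88 mg/L × 813,775 L = 6413 g cyanuric acid.

6.41 kg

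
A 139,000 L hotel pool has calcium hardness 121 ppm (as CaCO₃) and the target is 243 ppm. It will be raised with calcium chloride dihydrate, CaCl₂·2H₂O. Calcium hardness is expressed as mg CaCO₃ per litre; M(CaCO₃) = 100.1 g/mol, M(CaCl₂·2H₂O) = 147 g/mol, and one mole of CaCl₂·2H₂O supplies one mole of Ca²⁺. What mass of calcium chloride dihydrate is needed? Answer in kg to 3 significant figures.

24.9 kg

Hardness to add: (243 − 121) = 122 mg/L as CaCO₃ × 139,000 L = 16,960 g as CaCO₃.
Moles of Ca²⁺ (1 mol Ca²⁺ ≡ 1 mol CaCO₃): 16,960 / 100.1 g/mol = 169.4 mol.
Mass of CaCl₂·2H₂O: 169.4 × 147 = 24,900 g.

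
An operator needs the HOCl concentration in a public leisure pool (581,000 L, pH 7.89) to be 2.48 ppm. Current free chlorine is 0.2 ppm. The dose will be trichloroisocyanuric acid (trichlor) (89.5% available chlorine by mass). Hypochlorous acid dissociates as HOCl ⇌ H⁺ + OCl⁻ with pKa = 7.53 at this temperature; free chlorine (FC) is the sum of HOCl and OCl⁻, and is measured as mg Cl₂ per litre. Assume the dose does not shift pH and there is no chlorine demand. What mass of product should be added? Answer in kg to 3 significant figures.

[OCl⁻]/[HOCl] = 10^(pH − pKa) = 10^(7.89 − 7.53) = 2.291; fraction as HOCl = 1/(1 + 2.291) = 0.3039.
Free chlorine required for 2.48 ppm HOCl: 2.48 / 0.3039 = 8.161 ppm.
FC to add: 8.161 − 0.2 = 7.961 mg/L as Cl₂.
Cl₂ equivalent: 7.961 mg/L × 581,000 L = 4626 g.
Product at 89.5% available Cl: 4626 / 0.895 = 5168 g.

5.17 kg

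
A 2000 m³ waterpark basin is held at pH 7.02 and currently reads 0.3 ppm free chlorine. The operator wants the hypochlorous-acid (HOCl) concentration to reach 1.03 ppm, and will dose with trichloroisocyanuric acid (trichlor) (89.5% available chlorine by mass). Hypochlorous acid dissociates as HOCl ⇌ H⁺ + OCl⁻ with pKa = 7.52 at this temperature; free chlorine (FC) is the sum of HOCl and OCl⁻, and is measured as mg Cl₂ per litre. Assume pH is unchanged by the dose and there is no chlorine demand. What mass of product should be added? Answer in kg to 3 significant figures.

2.36 kg

Volume: 2000 m³ = 2,000,000 L.
[OCl⁻]/[HOCl] = 10^(pH − pKa) = 10^(7.02 − 7.52) = 0.3162; fraction as HOCl = 1/(1 + 0.3162) = 0.7597.
Free chlorine required for 1.03 ppm HOCl: 1.03 / 0.7597 = 1.356 ppm.
FC to add: 1.356 − 0.3 = 1.056 mg/L as Cl₂.
Cl₂ equivalent: 1.056 mg/L × 2,000,000 L = 2111 g.
Product at 89.5% available Cl: 2111 / 0.895 = 2359 g.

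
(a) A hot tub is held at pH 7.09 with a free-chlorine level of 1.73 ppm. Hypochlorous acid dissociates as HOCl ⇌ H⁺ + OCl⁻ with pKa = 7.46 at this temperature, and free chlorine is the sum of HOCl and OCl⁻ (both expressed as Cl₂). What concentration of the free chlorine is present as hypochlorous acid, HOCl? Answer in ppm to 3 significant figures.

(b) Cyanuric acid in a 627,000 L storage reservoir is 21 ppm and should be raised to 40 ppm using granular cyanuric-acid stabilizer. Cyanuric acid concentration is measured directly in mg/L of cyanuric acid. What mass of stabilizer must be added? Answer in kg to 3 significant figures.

(a) 1.21 ppm; (b) 11.9 kg

(a) [OCl⁻]/[HOCl] = 10^(pH − pKa) = 10^(7.09 − 7.46) = 10^-0.37 = 0.4266.
(a) Fraction as HOCl = 1 / (1 + 0.4266) = 0.701.
(a) HOCl = 0.701 × 1.73 ppm = 1.213 ppm.

(b) CYA to add: (40 − 21) = 19 mg/L × 627,000 L = 11,910 g cyanuric acid.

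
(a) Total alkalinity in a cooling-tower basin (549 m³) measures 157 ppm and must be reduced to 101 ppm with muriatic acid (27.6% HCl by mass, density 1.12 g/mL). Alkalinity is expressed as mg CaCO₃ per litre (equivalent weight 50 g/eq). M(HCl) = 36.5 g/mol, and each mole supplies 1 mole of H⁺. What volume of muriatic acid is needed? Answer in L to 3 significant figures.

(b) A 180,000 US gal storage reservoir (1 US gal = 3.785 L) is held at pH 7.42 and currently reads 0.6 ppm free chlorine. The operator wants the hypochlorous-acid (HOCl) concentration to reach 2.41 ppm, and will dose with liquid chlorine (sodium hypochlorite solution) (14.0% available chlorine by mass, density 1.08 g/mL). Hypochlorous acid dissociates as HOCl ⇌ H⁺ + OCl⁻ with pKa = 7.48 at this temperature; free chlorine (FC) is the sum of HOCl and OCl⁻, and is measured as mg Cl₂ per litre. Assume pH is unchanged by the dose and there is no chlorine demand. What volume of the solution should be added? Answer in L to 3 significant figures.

(a) Volume: 549 m³ = 549,000 L.
(a) Alkalinity to neutralize: (157 − 101) = 56 mg/L as CaCO₃ × 549,000 L = 30,740 g as CaCO₃.
(a) Equivalents of H⁺ required: 30,740 ÷ 50 g/eq = 614.9 eq = 614.9 mol HCl.
(a) Mass of HCl: 614.9 × 36.5 = 22,440 g.
(a) Mass of 27.6% solution: 22,440 / 0.276 = 81,320 g.
(a) Volume: 81,320 g ÷ 1.12 g/mL = 72,600 mL.

(b) Volume: 180,000 US gal × 3.785 L/gal = 681,300 L.
(b) [OCl⁻]/[HOCl] = 10^(pH − pKa) = 10^(7.42 − 7.48) = 0.871; fraction as HOCl = 1/(1 + 0.871) = 0.5345.
(b) Free chlorine required for 2.41 ppm HOCl: 2.41 / 0.5345 = 4.509 ppm.
(b) FC to add: 4.509 − 0.6 = 3.909 mg/L as Cl₂.
(b) Cl₂ equivalent: 3.909 mg/L × 681,300 L = 2663 g.
(b) Product at 14.0% available Cl: 2663 / 0.14 = 19,020 g.
(b) Volume: 19,020 g ÷ 1.08 g/mL = 17,610 mL.

(a) 72.6 L; (b) 17.6 L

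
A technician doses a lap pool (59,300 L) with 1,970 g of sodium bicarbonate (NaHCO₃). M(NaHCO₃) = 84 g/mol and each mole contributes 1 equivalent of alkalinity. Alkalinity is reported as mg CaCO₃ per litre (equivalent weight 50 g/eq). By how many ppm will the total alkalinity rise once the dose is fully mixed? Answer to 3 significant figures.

19.8 ppm

Moles of NaHCO₃: 1,970 g ÷ 84 g/mol = 23.45 mol → 23.45 eq of alkalinity.
As CaCO₃: 23.45 eq × 50 g/eq = 1173 g.
Rise: 1173 g / 59,300 L × 1000 = 19.77 mg/L.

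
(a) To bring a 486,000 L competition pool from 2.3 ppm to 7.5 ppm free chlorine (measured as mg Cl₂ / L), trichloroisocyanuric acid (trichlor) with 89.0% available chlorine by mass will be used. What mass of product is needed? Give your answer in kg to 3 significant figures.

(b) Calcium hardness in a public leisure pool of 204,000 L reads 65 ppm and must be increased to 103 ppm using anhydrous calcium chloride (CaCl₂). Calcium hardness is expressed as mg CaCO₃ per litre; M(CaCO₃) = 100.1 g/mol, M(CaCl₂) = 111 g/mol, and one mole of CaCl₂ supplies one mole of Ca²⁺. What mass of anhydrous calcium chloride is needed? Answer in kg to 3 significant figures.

(a) Chlorine deficit: 7.5 − 2.3 = 5.2 ppm = 5.2 mg/L as Cl₂.
(a) Cl₂ equivalent needed: 5.2 mg/L × 486,000 L = 2,527,000 mg = 2527 g.
(a) Product at 89.0% available chlorine: 2527 / 0.89 = 2840 g.

(b) Hardness to add: (103 − 65) = 38 mg/L as CaCO₃ × 204,000 L = 7752 g as CaCO₃.
(b) Moles of Ca²⁺ (1 mol Ca²⁺ ≡ 1 mol CaCO₃): 7752 / 100.1 g/mol = 77.44 mol.
(b) Mass of CaCl₂: 77.44 × 111 = 8596 g.

(a) 2.84 kg; (b) 8.60 kg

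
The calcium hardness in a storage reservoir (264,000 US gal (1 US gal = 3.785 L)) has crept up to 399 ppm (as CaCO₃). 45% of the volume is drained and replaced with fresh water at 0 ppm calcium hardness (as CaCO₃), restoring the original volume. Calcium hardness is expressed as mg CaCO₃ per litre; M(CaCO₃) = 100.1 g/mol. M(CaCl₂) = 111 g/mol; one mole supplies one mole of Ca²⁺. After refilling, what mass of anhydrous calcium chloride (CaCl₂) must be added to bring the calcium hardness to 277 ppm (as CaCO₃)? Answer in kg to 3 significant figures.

Volume: 264,000 US gal × 3.785 L/gal = 999,240 L.
After draining 45% and refilling: 399 × 0.55 + 0 × 0.45 = 219.45 ppm.
Deficit to target: 277 − 219.45 = 57.55 mg/L.
As CaCO₃: 57.55 mg/L × 999,240 L = 57,510 g; ÷ 100.1 = 574.5 mol Ca²⁺.
Mass: 574.5 × 111 = 63,770 g.

63.8 kg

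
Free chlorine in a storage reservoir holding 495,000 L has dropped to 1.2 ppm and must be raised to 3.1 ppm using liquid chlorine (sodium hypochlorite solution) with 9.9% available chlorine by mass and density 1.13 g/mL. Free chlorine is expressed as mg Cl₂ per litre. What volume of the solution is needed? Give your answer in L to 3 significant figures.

Chlorine deficit: 3.1 − 1.2 = 1.9 ppm = 1.9 mg/L as Cl₂.
Cl₂ equivalent needed: 1.9 mg/L × 495,000 L = 940,500 mg = 940.5 g.
Product at 9.9% available chlorine: 940.5 / 0.099 = 9500 g.
Volume at density 1.13 g/mL: 9500 g ÷ 1.13 g/mL = 8407 mL.

8.41 L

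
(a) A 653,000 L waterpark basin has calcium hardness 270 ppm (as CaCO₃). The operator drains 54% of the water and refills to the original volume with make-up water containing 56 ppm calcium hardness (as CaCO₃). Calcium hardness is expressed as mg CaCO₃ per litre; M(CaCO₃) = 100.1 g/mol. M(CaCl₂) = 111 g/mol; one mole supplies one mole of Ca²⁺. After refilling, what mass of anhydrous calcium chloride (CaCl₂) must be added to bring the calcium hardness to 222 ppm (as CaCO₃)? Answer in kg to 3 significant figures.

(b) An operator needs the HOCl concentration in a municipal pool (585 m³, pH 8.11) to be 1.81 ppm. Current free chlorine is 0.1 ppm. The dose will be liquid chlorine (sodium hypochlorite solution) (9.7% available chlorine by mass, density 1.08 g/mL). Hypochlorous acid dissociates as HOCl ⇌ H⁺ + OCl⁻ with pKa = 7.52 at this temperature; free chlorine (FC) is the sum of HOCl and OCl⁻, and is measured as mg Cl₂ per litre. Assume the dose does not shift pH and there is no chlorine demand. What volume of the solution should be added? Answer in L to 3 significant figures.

(a) After draining 54% and refilling: 270 × 0.46 + 56 × 0.54 = 154.44 ppm.
(a) Deficit to target: 222 − 154.44 = 67.56 mg/L.
(a) As CaCO₃: 67.56 mg/L × 653,000 L = 44,120 g; ÷ 100.1 = 440.7 mol Ca²⁺.
(a) Mass: 440.7 × 111 = 48,920 g.

(b) Volume: 585 m³ = 585,000 L.
(b) [OCl⁻]/[HOCl] = 10^(pH − pKa) = 10^(8.11 − 7.52) = 3.89; fraction as HOCl = 1/(1 + 3.89) = 0.2045.
(b) Free chlorine required for 1.81 ppm HOCl: 1.81 / 0.2045 = 8.852 ppm.
(b) FC to add: 8.852 − 0.1 = 8.752 mg/L as Cl₂.
(b) Cl₂ equivalent: 8.752 mg/L × 585,000 L = 5120 g.
(b) Product at 9.7% available Cl: 5120 / 0.097 = 52,780 g.
(b) Volume: 52,780 g ÷ 1.08 g/mL = 48,870 mL.

(a) 48.9 kg; (b) 48.9 L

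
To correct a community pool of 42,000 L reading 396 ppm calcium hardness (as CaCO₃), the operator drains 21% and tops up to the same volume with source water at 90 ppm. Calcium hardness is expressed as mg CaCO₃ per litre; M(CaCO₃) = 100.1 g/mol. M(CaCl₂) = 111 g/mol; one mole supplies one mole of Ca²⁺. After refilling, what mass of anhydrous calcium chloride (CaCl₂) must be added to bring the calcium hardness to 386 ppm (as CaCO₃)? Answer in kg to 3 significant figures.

After draining 21% and refilling: 396 × 0.79 + 90 × 0.21 = 331.74 ppm.
Deficit to target: 386 − 331.74 = 54.26 mg/L.
As CaCO₃: 54.26 mg/L × 42,000 L = 2279 g; ÷ 100.1 = 22.77 mol Ca²⁺.
Mass: 22.77 × 111 = 2527 g.

2.53 kg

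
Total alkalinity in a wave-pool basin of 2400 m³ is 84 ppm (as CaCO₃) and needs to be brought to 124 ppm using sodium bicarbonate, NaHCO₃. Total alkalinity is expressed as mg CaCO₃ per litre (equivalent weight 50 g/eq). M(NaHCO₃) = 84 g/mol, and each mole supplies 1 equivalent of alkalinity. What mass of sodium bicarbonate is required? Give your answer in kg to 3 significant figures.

Volume: 2400 m³ = 2,400,000 L.
Alkalinity to add: (124 − 84) = 40 mg/L as CaCO₃ × 2,400,000 L = 96,000 g as CaCO₃.
Equivalents: 96,000 g ÷ 50 g/eq = 1920 eq.
NaHCO₃ supplies 1 eq per mole → 1920 mol.
Mass: 1920 mol × 84 g/mol = 161,300 g.

161 kg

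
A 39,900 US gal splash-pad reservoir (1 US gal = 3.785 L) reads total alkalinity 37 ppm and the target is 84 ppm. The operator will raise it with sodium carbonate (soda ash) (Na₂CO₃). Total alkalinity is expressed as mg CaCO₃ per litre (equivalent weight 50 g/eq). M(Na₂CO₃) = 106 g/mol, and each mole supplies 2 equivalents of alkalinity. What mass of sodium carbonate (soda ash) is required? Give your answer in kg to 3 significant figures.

7.52 kg

Volume: 39,900 US gal × 3.785 L/gal = 151,022 L.
Alkalinity to add: (84 − 37) = 47 mg/L as CaCO₃ × 151,022 L = 7098 g as CaCO₃.
Equivalents: 7098 g ÷ 50 g/eq = 142 eq.
Each mole of Na₂CO₃ supplies 2 eq, so 142 / 2 = 70.98 mol.
Mass: 70.98 mol × 106 g/mol = 7524 g.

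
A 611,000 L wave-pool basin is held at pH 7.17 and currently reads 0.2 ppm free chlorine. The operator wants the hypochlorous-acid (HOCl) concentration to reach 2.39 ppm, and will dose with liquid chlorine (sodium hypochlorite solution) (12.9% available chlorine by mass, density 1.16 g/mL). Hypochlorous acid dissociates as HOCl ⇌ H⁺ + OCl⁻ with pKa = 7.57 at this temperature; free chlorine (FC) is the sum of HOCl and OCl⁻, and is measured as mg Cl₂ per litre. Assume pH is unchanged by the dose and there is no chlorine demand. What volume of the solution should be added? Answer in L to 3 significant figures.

12.8 L

[OCl⁻]/[HOCl] = 10^(pH − pKa) = 10^(7.17 − 7.57) = 0.3981; fraction as HOCl = 1/(1 + 0.3981) = 0.7153.
Free chlorine required for 2.39 ppm HOCl: 2.39 / 0.7153 = 3.341 ppm.
FC to add: 3.341 − 0.2 = 3.141 mg/L as Cl₂.
Cl₂ equivalent: 3.141 mg/L × 611,000 L = 1919 g.
Product at 12.9% available Cl: 1919 / 0.129 = 14,880 g.
Volume: 14,880 g ÷ 1.16 g/mL = 12,830 mL.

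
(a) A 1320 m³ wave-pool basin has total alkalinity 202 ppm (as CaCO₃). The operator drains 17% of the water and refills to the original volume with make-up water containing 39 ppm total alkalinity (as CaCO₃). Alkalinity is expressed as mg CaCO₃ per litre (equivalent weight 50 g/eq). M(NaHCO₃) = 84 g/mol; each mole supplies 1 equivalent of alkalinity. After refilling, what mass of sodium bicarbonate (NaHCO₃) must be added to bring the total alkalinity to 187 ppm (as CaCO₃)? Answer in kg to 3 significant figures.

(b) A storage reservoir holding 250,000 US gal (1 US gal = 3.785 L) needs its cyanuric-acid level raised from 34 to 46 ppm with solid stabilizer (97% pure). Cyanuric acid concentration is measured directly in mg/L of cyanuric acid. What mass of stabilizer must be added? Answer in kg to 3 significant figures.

(a) 28.2 kg; (b) 11.7 kg

(a) Volume: 1320 m³ = 1,320,000 L.
(a) After draining 17% and refilling: 202 × 0.83 + 39 × 0.17 = 174.29 ppm.
(a) Deficit to target: 187 − 174.29 = 12.71 mg/L.
(a) As CaCO₃: 12.71 mg/L × 1,320,000 L = 16,780 g; ÷ 50 g/eq ÷ 1 = 335.5 mol NaHCO₃.
(a) Mass: 335.5 × 84 = 28,190 g.

(b) Volume: 250,000 US gal × 3.785 L/gal = 946,250 L.
(b) CYA to add: (46 − 34) = 12 mg/L × 946,250 L = 11,360 g cyanuric acid.
(b) At 97% purity: 11,360 / 0.97 = 11,710 g product.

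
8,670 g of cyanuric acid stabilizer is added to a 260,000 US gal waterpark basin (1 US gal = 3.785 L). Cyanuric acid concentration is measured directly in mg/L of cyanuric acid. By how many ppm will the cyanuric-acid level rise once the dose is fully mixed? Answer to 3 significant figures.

Volume: 260,000 US gal × 3.785 L/gal = 984,100 L.
Rise: 8,670 g / 984,100 L × 1000 = 8.81 mg/L.

8.81 ppm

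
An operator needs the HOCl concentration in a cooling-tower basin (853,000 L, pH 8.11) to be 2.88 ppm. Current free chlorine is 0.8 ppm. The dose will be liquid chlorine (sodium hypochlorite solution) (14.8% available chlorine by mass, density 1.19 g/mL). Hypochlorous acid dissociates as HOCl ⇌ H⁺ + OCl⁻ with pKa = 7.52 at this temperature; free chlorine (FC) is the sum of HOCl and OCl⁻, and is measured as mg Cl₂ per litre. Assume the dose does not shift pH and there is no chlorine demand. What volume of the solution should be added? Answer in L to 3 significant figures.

[OCl⁻]/[HOCl] = 10^(pH − pKa) = 10^(8.11 − 7.52) = 3.89; fraction as HOCl = 1/(1 + 3.89) = 0.2045.
Free chlorine required for 2.88 ppm HOCl: 2.88 / 0.2045 = 14.08 ppm.
FC to add: 14.08 − 0.8 = 13.28 mg/L as Cl₂.
Cl₂ equivalent: 13.28 mg/L × 853,000 L = 11,330 g.
Product at 14.8% available Cl: 11,330 / 0.148 = 76,570 g.
Volume: 76,570 g ÷ 1.19 g/mL = 64,340 mL.

64.3 L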